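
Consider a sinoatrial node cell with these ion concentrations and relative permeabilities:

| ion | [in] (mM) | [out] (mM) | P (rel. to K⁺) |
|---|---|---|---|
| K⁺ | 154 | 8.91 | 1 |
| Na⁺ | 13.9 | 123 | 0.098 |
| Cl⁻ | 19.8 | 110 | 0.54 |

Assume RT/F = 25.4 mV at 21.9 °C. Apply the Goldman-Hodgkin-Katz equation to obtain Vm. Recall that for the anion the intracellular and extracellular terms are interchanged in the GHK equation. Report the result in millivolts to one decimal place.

Vm = 25.4 · ln[(Σ P·[cation]ₒ + Σ P·[anion]ᵢ) / (Σ P·[cation]ᵢ + Σ P·[anion]ₒ)]
Numerator = 1×8.91 + 0.098×123 + 0.54×19.8 = 31.66
Denominator = 1×154 + 0.098×13.9 + 0.54×110 = 214.8
Vm = 25.4 · ln(0.1474) = 25.4 × (-1.9146) = -48.63 mV

-48.6 mV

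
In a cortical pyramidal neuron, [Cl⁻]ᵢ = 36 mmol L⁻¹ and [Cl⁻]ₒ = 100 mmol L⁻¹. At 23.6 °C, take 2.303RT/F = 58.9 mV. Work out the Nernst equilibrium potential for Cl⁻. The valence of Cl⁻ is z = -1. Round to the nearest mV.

-26 mV

E = (58.9/z) · log₁₀([Cl⁻]_out/[Cl⁻]_in) with z = -1.
For an anion, dividing by z = -1 reverses the sign.
= (58.9/-1) · log₁₀(100/36) = -58.90 · log₁₀(2.778)
= -58.90 · (0.4437) = -26.13 mV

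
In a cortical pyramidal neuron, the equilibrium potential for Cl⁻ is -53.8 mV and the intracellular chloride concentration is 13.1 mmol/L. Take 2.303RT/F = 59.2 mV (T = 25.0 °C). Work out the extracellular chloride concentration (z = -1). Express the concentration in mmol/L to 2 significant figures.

110 mmol/L

Nernst: E = (59.2/-1) · log₁₀([out]/[in]), so log₁₀([out]/[in]) = -53.8 × -1 / 59.2 = 0.9088.
[out]/[in] = 10^(0.9088) = 8.106.
[out] = 8.106 × 13.1 = 106.2 mmol/L.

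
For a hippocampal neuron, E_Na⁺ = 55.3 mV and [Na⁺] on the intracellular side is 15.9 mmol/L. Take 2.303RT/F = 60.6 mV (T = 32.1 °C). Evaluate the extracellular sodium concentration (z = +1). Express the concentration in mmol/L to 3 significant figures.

130 mmol/L

Nernst: E = (60.6/1) · log₁₀([out]/[in]), so log₁₀([out]/[in]) = 55.3 × 1 / 60.6 = 0.9125.
[out]/[in] = 10^(0.9125) = 8.176.
[out] = 8.176 × 15.9 = 130 mmol/L.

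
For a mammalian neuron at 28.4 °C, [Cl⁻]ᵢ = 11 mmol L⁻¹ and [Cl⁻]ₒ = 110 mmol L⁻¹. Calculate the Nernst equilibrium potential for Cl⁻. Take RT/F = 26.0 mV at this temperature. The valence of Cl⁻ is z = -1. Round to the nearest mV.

-60 mV

E = (26.0/z) · ln([Cl⁻]_out/[Cl⁻]_in) with z = -1.
For an anion, dividing by z = -1 reverses the sign.
= (26.0/-1) · ln(110/11) = -26.00 · ln(10)
= -26.00 · (2.3026) = -59.87 mV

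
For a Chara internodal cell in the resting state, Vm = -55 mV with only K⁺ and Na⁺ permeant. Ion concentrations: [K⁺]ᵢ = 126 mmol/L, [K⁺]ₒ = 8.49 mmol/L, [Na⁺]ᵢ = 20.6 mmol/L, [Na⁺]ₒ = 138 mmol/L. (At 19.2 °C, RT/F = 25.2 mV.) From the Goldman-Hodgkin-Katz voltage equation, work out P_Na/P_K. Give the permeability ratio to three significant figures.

0.0421

Let α = P_Na/P_K. GHK: Vm = 25.2·ln[(Kₒ + α·Naₒ)/(Kᵢ + α·Naᵢ)].
e^(Vm/25.2) = e^(-55.0/25.2) = 0.11275
So 0.11275·(Kᵢ + α·Naᵢ) = Kₒ + α·Naₒ → α = (0.11275·126.0 − 8.49) / (138.0 − 0.11275·20.6)
α = (14.21 − 8.49) / (138.0 − 2.323) = 5.717/135.7 = 0.04214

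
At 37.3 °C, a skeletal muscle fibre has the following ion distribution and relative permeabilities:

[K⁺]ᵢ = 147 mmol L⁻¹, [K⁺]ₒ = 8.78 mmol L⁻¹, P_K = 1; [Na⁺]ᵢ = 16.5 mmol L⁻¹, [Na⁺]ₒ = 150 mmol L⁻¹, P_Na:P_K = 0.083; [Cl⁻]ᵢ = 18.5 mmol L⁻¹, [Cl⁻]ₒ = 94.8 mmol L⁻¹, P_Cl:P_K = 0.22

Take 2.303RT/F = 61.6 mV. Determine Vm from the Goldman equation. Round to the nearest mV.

Vm = 61.6 · log₁₀[(Σ P·[cation]ₒ + Σ P·[anion]ᵢ) / (Σ P·[cation]ᵢ + Σ P·[anion]ₒ)]
Numerator = 1×8.78 + 0.083×150 + 0.22×18.5 = 25.3
Denominator = 1×147 + 0.083×16.5 + 0.22×94.8 = 169.2
Vm = 61.6 · log₁₀(0.1495) = 61.6 × (-0.8253) = -50.84 mV

-51 mV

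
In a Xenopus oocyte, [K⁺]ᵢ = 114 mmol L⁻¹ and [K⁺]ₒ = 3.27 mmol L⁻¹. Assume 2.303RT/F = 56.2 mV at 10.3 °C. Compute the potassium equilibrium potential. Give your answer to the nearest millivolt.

E = (56.2/z) · log₁₀([K⁺]_out/[K⁺]_in) with z = +1.
= (56.2/1) · log₁₀(3.27/114) = 56.20 · log₁₀(0.02868)
= 56.20 · (-1.5424) = -86.68 mV

-87 mV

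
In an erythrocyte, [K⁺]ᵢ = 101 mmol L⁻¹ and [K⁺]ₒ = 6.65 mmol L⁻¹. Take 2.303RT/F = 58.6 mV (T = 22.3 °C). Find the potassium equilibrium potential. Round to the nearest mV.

-69 mV

E = (58.6/z) · log₁₀([K⁺]_out/[K⁺]_in) with z = +1.
= (58.6/1) · log₁₀(6.65/101) = 58.60 · log₁₀(0.06584)
= 58.60 · (-1.1815) = -69.24 mV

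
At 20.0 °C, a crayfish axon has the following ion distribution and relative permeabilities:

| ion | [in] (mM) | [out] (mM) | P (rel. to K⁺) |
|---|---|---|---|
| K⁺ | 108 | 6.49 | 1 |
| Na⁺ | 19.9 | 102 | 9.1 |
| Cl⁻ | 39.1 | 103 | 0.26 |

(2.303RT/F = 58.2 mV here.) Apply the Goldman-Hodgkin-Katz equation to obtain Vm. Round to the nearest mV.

Vm = 58.2 · log₁₀[(Σ P·[cation]ₒ + Σ P·[anion]ᵢ) / (Σ P·[cation]ᵢ + Σ P·[anion]ₒ)]
Numerator = 1×6.49 + 9.1×102 + 0.26×39.1 = 944.9
Denominator = 1×108 + 9.1×19.9 + 0.26×103 = 315.9
Vm = 58.2 · log₁₀(2.9913) = 58.2 × (0.4759) = 27.69 mV

28 mV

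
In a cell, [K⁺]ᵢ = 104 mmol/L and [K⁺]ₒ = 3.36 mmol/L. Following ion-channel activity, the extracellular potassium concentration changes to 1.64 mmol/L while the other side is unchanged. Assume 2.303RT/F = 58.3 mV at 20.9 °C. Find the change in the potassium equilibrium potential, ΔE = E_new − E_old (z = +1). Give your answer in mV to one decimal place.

-18.2 mV

E_old = (58.3/1)·log₁₀(3.36/104) = -86.91 mV
E_new = (58.3/1)·log₁₀(1.64/104) = -105.07 mV
ΔE = -105.07 − (-86.91) = -18.16 mV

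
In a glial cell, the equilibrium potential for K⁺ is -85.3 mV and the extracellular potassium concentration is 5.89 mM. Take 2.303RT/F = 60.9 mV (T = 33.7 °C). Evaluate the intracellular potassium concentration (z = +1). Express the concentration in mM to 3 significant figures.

Nernst: E = (60.9/1) · log₁₀([out]/[in]), so log₁₀([out]/[in]) = -85.3 × 1 / 60.9 = -1.4007.
[out]/[in] = 10^(-1.4007) = 0.03975.
[in] = 5.89 / 0.03975 = 148.2 mM.

148 mM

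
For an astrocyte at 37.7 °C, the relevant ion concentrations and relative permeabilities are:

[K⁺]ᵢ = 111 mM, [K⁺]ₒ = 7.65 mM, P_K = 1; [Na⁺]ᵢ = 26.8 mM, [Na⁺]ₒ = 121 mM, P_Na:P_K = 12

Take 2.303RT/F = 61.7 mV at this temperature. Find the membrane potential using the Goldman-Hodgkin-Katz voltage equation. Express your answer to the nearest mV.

Vm = 61.7 · log₁₀[(Σ P·[cation]ₒ + Σ P·[anion]ᵢ) / (Σ P·[cation]ᵢ + Σ P·[anion]ₒ)]
Numerator = 1×7.65 + 12×121 = 1460
Denominator = 1×111 + 12×26.8 = 432.6
Vm = 61.7 · log₁₀(3.3741) = 61.7 × (0.5282) = 32.59 mV

33 mV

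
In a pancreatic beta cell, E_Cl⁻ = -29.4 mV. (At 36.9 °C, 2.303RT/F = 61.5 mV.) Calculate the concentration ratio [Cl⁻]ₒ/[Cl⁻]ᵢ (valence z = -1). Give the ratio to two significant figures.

3.0

log₁₀([out]/[in]) = E·z/(61.5) = -29.4 × -1 / 61.5 = 0.4780
[out]/[in] = 10^(0.4780) = 3.006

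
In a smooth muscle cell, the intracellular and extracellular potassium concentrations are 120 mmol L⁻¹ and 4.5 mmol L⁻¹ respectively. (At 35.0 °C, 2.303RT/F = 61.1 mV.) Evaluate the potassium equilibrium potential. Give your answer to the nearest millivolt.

-87 mV

E = (61.1/z) · log₁₀([K⁺]_out/[K⁺]_in) with z = +1.
= (61.1/1) · log₁₀(4.5/120) = 61.10 · log₁₀(0.0375)
= 61.10 · (-1.4260) = -87.13 mV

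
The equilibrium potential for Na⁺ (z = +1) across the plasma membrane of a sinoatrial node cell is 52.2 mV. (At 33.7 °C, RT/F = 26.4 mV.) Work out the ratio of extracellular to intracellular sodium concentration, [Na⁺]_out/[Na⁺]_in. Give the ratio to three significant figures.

7.22

ln([out]/[in]) = E·z/(26.4) = 52.2 × 1 / 26.4 = 1.9773
[out]/[in] = e^(1.9773) = 7.223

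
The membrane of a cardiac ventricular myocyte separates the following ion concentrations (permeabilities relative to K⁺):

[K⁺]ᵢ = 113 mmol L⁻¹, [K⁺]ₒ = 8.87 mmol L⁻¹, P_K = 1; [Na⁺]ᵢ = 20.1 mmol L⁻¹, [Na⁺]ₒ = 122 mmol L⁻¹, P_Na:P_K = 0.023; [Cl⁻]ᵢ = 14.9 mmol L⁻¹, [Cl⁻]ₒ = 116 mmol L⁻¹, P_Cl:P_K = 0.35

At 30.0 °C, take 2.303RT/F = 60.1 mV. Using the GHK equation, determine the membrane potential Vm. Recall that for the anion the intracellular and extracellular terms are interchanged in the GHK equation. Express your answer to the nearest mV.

Vm = 60.1 · log₁₀[(Σ P·[cation]ₒ + Σ P·[anion]ᵢ) / (Σ P·[cation]ᵢ + Σ P·[anion]ₒ)]
Numerator = 1×8.87 + 0.023×122 + 0.35×14.9 = 16.89
Denominator = 1×113 + 0.023×20.1 + 0.35×116 = 154.1
Vm = 60.1 · log₁₀(0.10964) = 60.1 × (-0.9600) = -57.70 mV

-58 mV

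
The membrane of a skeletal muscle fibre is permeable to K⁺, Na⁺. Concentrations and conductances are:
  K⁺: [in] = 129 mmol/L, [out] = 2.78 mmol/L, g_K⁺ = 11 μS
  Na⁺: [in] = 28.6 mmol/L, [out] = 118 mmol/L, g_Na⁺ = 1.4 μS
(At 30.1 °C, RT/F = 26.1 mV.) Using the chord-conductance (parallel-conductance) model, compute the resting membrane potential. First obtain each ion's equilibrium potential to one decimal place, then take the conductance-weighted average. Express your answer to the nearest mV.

-85 mV

E_K⁺ = (26.1/1)·ln(2.78/129) = -100.2 mV
E_Na⁺ = (26.1/1)·ln(118/28.6) = 37.0 mV
Vm = (Σ gᵢEᵢ)/(Σ gᵢ) = (11·-100.2 + 1.4·37.0) / (11 + 1.4)
= -1050.40 / 12.4 = -84.71 mV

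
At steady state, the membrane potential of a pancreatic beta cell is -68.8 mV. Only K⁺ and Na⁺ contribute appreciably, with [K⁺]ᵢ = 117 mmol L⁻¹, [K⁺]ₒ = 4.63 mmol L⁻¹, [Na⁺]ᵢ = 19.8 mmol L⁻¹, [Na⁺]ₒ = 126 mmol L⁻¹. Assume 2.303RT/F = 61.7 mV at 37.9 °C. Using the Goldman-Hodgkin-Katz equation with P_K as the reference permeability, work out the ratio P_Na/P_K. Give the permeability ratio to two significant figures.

Let α = P_Na/P_K. GHK: Vm = 61.7·log₁₀[(Kₒ + α·Naₒ)/(Kᵢ + α·Naᵢ)].
10^(Vm/61.7) = 10^(-68.8/61.7) = 0.076723
So 0.076723·(Kᵢ + α·Naᵢ) = Kₒ + α·Naₒ → α = (0.076723·117.0 − 4.63) / (126.0 − 0.076723·19.8)
α = (8.977 − 4.63) / (126.0 − 1.519) = 4.347/124.5 = 0.03492

0.035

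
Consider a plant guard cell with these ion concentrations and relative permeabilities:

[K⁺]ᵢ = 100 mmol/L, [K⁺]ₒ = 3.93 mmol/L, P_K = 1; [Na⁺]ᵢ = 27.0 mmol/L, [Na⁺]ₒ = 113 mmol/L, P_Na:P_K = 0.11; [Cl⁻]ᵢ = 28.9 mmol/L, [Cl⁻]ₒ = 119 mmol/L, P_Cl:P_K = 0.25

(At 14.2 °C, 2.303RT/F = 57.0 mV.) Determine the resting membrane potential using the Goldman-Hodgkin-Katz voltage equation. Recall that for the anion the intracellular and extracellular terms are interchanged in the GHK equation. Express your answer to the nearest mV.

Vm = 57.0 · log₁₀[(Σ P·[cation]ₒ + Σ P·[anion]ᵢ) / (Σ P·[cation]ᵢ + Σ P·[anion]ₒ)]
Numerator = 1×3.93 + 0.11×113 + 0.25×28.9 = 23.59
Denominator = 1×100 + 0.11×27.0 + 0.25×119 = 132.7
Vm = 57.0 · log₁₀(0.1777) = 57.0 × (-0.7503) = -42.77 mV

-43 mV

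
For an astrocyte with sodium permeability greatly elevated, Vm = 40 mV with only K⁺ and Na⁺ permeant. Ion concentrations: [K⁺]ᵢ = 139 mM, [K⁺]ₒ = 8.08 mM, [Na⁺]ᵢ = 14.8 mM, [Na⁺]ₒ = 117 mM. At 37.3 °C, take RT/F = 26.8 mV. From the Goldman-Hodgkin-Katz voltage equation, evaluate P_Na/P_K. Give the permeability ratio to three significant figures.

Let α = P_Na/P_K. GHK: Vm = 26.8·ln[(Kₒ + α·Naₒ)/(Kᵢ + α·Naᵢ)].
e^(Vm/26.8) = e^(40.0/26.8) = 4.4484
So 4.4484·(Kᵢ + α·Naᵢ) = Kₒ + α·Naₒ → α = (4.4484·139.0 − 8.08) / (117.0 − 4.4484·14.8)
α = (618.3 − 8.08) / (117.0 − 65.84) = 610.2/51.16 = 11.93

11.9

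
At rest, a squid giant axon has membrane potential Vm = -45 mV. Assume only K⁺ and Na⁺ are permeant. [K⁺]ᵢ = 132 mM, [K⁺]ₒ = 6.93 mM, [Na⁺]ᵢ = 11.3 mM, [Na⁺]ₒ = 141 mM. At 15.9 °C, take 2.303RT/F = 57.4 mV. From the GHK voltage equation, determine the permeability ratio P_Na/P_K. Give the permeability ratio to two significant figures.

0.11

Let α = P_Na/P_K. GHK: Vm = 57.4·log₁₀[(Kₒ + α·Naₒ)/(Kᵢ + α·Naᵢ)].
10^(Vm/57.4) = 10^(-45.0/57.4) = 0.16445
So 0.16445·(Kᵢ + α·Naᵢ) = Kₒ + α·Naₒ → α = (0.16445·132.0 − 6.93) / (141.0 − 0.16445·11.3)
α = (21.71 − 6.93) / (141.0 − 1.858) = 14.78/139.1 = 0.1062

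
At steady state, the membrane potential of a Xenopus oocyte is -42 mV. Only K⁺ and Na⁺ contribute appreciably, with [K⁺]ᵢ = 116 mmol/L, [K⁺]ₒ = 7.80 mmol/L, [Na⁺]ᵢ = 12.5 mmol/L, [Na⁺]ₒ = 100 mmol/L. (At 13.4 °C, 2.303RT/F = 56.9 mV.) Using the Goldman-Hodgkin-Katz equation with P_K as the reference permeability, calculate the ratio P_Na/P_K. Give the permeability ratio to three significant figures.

Let α = P_Na/P_K. GHK: Vm = 56.9·log₁₀[(Kₒ + α·Naₒ)/(Kᵢ + α·Naᵢ)].
10^(Vm/56.9) = 10^(-42.0/56.9) = 0.18275
So 0.18275·(Kᵢ + α·Naᵢ) = Kₒ + α·Naₒ → α = (0.18275·116.0 − 7.8) / (100.0 − 0.18275·12.5)
α = (21.2 − 7.8) / (100.0 − 2.284) = 13.4/97.72 = 0.1371

0.137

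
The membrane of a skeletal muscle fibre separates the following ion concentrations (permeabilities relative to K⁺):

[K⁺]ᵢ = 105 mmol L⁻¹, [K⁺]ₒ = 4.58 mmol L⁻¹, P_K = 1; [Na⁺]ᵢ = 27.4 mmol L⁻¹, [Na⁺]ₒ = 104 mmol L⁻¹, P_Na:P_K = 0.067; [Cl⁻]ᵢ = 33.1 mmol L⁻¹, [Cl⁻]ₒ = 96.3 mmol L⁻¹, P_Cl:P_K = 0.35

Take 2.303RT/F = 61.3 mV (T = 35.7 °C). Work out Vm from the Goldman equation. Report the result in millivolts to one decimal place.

Vm = 61.3 · log₁₀[(Σ P·[cation]ₒ + Σ P·[anion]ᵢ) / (Σ P·[cation]ᵢ + Σ P·[anion]ₒ)]
Numerator = 1×4.58 + 0.067×104 + 0.35×33.1 = 23.13
Denominator = 1×105 + 0.067×27.4 + 0.35×96.3 = 140.5
Vm = 61.3 · log₁₀(0.1646) = 61.3 × (-0.7836) = -48.03 mV

-48.0 mV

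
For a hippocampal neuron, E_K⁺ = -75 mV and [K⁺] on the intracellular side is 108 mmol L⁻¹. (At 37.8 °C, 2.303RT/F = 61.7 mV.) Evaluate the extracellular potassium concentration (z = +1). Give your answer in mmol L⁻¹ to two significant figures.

Nernst: E = (61.7/1) · log₁₀([out]/[in]), so log₁₀([out]/[in]) = -75.0 × 1 / 61.7 = -1.2156.
[out]/[in] = 10^(-1.2156) = 0.06088.
[out] = 0.06088 × 108 = 6.575 mmol L⁻¹.

6.6 mmol L⁻¹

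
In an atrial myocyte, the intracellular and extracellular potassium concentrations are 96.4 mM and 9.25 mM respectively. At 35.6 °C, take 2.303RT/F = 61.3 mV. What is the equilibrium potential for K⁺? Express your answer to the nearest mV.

-62 mV

E = (61.3/z) · log₁₀([K⁺]_out/[K⁺]_in) with z = +1.
= (61.3/1) · log₁₀(9.25/96.4) = 61.30 · log₁₀(0.09595)
= 61.30 · (-1.0179) = -62.40 mV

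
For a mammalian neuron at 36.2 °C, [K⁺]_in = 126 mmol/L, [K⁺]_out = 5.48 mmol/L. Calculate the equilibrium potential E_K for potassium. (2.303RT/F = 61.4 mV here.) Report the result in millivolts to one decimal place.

-83.6 mV

E = (61.4/z) · log₁₀([K⁺]_out/[K⁺]_in) with z = +1.
= (61.4/1) · log₁₀(5.48/126) = 61.40 · log₁₀(0.04349)
= 61.40 · (-1.3616) = -83.60 mV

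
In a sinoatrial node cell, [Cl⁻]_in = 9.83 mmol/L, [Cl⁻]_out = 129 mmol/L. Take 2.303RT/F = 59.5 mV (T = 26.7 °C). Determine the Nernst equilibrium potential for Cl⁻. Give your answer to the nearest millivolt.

-67 mV

E = (59.5/z) · log₁₀([Cl⁻]_out/[Cl⁻]_in) with z = -1.
For an anion, dividing by z = -1 reverses the sign.
= (59.5/-1) · log₁₀(129/9.83) = -59.50 · log₁₀(13.12)
= -59.50 · (1.1180) = -66.52 mV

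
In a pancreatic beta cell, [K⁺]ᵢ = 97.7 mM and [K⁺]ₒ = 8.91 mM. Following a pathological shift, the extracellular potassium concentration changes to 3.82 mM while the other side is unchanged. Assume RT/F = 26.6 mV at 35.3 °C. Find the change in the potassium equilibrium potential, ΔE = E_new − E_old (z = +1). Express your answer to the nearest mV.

E_old = (26.6/1)·ln(8.91/97.7) = -63.70 mV
E_new = (26.6/1)·ln(3.82/97.7) = -86.23 mV
ΔE = -86.23 − (-63.70) = -22.53 mV

-23 mV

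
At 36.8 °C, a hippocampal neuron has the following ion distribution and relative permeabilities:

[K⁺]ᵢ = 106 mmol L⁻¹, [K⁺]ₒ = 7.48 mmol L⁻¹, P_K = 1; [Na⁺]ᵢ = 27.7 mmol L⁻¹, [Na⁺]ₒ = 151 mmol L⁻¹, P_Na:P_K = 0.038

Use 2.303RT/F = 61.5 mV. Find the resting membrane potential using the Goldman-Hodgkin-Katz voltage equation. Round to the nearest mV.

-56 mV

Vm = 61.5 · log₁₀[(Σ P·[cation]ₒ + Σ P·[anion]ᵢ) / (Σ P·[cation]ᵢ + Σ P·[anion]ₒ)]
Numerator = 1×7.48 + 0.038×151 = 13.22
Denominator = 1×106 + 0.038×27.7 = 107.1
Vm = 61.5 · log₁₀(0.12347) = 61.5 × (-0.9084) = -55.87 mV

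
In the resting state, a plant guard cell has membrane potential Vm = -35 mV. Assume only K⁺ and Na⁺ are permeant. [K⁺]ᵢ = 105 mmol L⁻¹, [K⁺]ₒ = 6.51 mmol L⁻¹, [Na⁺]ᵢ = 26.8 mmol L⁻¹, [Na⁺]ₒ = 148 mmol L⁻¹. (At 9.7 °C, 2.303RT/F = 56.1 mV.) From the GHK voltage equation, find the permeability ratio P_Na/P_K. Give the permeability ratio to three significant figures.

0.130

Let α = P_Na/P_K. GHK: Vm = 56.1·log₁₀[(Kₒ + α·Naₒ)/(Kᵢ + α·Naᵢ)].
10^(Vm/56.1) = 10^(-35.0/56.1) = 0.23775
So 0.23775·(Kᵢ + α·Naᵢ) = Kₒ + α·Naₒ → α = (0.23775·105.0 − 6.51) / (148.0 − 0.23775·26.8)
α = (24.96 − 6.51) / (148.0 − 6.372) = 18.45/141.6 = 0.1303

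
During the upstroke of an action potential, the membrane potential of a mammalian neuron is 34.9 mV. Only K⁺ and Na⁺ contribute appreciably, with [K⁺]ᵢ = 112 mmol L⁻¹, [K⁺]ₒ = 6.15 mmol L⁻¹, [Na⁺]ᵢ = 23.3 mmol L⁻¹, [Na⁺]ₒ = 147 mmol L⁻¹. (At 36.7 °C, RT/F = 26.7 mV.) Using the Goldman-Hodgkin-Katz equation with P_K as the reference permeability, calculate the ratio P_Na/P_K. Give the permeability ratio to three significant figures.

6.70

Let α = P_Na/P_K. GHK: Vm = 26.7·ln[(Kₒ + α·Naₒ)/(Kᵢ + α·Naᵢ)].
e^(Vm/26.7) = e^(34.9/26.7) = 3.6955
So 3.6955·(Kᵢ + α·Naᵢ) = Kₒ + α·Naₒ → α = (3.6955·112.0 − 6.15) / (147.0 − 3.6955·23.3)
α = (413.9 − 6.15) / (147.0 − 86.11) = 407.7/60.89 = 6.696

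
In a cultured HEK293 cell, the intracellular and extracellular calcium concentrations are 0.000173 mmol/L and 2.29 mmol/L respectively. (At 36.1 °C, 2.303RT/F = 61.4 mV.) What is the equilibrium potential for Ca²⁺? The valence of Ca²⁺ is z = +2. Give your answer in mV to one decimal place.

E = (61.4/z) · log₁₀([Ca²⁺]_out/[Ca²⁺]_in) with z = +2.
= (61.4/2) · log₁₀(2.29/0.000173) = 30.70 · log₁₀(1.324e+04)
= 30.70 · (4.1218) = 126.54 mV

126.5 mV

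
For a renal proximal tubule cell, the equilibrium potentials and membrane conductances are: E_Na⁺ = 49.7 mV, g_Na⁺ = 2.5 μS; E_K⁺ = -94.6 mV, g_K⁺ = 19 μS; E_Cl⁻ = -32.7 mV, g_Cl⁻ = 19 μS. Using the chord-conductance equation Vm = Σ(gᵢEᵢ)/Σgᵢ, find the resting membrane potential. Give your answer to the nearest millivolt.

-57 mV

Σ gᵢEᵢ = 2.5·(49.7) + 19·(-94.6) + 19·(-32.7) = -2294.45
Σ gᵢ = 2.5 + 19 + 19 = 40.5
Vm = -2294.45 / 40.5 = -56.65 mV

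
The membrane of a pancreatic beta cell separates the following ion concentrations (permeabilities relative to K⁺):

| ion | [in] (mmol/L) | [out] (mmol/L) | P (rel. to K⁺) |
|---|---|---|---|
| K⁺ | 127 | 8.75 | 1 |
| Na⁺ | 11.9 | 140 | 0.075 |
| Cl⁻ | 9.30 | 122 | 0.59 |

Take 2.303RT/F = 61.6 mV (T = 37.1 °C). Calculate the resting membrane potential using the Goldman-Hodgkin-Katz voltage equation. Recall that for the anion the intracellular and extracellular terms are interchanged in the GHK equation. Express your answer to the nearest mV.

-56 mV

Vm = 61.6 · log₁₀[(Σ P·[cation]ₒ + Σ P·[anion]ᵢ) / (Σ P·[cation]ᵢ + Σ P·[anion]ₒ)]
Numerator = 1×8.75 + 0.075×140 + 0.59×9.30 = 24.74
Denominator = 1×127 + 0.075×11.9 + 0.59×122 = 199.9
Vm = 61.6 · log₁₀(0.12376) = 61.6 × (-0.9074) = -55.90 mV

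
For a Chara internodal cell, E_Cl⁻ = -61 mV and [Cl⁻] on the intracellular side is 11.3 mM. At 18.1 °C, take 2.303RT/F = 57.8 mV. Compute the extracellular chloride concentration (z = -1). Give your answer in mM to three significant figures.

Nernst: E = (57.8/-1) · log₁₀([out]/[in]), so log₁₀([out]/[in]) = -61.0 × -1 / 57.8 = 1.0554.
[out]/[in] = 10^(1.0554) = 11.36.
[out] = 11.36 × 11.3 = 128.4 mM.

128 mM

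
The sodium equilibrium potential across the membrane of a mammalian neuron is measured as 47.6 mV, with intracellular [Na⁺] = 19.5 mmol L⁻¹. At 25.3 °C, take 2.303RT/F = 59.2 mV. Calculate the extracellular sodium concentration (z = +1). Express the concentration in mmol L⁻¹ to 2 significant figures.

Nernst: E = (59.2/1) · log₁₀([out]/[in]), so log₁₀([out]/[in]) = 47.6 × 1 / 59.2 = 0.8041.
[out]/[in] = 10^(0.8041) = 6.369.
[out] = 6.369 × 19.5 = 124.2 mmol L⁻¹.

120 mmol L⁻¹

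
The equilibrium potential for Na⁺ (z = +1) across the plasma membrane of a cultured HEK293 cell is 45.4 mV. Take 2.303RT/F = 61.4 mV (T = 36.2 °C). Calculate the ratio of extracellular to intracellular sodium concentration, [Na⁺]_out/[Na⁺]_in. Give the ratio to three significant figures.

log₁₀([out]/[in]) = E·z/(61.4) = 45.4 × 1 / 61.4 = 0.7394
[out]/[in] = 10^(0.7394) = 5.488

5.49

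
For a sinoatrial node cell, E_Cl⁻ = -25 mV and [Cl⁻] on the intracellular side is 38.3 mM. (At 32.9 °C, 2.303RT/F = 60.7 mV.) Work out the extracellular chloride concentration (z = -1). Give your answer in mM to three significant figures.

Nernst: E = (60.7/-1) · log₁₀([out]/[in]), so log₁₀([out]/[in]) = -25.0 × -1 / 60.7 = 0.4119.
[out]/[in] = 10^(0.4119) = 2.581.
[out] = 2.581 × 38.3 = 98.87 mM.

98.9 mM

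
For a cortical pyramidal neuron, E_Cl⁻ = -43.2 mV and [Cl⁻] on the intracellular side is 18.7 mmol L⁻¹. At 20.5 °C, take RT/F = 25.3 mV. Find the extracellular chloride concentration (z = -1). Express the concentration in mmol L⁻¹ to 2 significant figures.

Nernst: E = (25.3/-1) · ln([out]/[in]), so ln([out]/[in]) = -43.2 × -1 / 25.3 = 1.7075.
[out]/[in] = e^(1.7075) = 5.515.
[out] = 5.515 × 18.7 = 103.1 mmol L⁻¹.

100 mmol L⁻¹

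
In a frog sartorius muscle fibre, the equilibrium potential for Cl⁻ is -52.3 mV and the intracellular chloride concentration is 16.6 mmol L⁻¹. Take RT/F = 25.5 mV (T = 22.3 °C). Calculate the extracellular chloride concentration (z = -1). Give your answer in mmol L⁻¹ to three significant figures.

129 mmol L⁻¹

Nernst: E = (25.5/-1) · ln([out]/[in]), so ln([out]/[in]) = -52.3 × -1 / 25.5 = 2.0510.
[out]/[in] = e^(2.0510) = 7.776.
[out] = 7.776 × 16.6 = 129.1 mmol L⁻¹.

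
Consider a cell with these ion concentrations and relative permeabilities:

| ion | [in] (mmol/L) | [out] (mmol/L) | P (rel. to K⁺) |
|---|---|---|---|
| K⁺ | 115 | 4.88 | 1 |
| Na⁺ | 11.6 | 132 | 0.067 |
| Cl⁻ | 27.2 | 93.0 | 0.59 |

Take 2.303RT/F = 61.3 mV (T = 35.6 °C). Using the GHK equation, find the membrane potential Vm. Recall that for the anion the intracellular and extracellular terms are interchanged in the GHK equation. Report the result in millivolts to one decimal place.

Vm = 61.3 · log₁₀[(Σ P·[cation]ₒ + Σ P·[anion]ᵢ) / (Σ P·[cation]ᵢ + Σ P·[anion]ₒ)]
Numerator = 1×4.88 + 0.067×132 + 0.59×27.2 = 29.77
Denominator = 1×115 + 0.067×11.6 + 0.59×93.0 = 170.6
Vm = 61.3 · log₁₀(0.17447) = 61.3 × (-0.7583) = -46.48 mV

-46.5 mV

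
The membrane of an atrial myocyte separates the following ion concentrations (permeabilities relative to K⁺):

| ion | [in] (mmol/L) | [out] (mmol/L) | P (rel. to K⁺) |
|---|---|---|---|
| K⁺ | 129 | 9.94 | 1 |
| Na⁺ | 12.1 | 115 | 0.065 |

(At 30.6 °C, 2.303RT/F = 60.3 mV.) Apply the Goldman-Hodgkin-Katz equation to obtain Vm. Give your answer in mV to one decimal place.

Vm = 60.3 · log₁₀[(Σ P·[cation]ₒ + Σ P·[anion]ᵢ) / (Σ P·[cation]ᵢ + Σ P·[anion]ₒ)]
Numerator = 1×9.94 + 0.065×115 = 17.41
Denominator = 1×129 + 0.065×12.1 = 129.8
Vm = 60.3 · log₁₀(0.13418) = 60.3 × (-0.8723) = -52.60 mV

-52.6 mV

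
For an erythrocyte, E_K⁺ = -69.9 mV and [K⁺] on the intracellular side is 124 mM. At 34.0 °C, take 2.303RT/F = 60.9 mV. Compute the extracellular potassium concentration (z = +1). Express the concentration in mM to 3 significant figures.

Nernst: E = (60.9/1) · log₁₀([out]/[in]), so log₁₀([out]/[in]) = -69.9 × 1 / 60.9 = -1.1478.
[out]/[in] = 10^(-1.1478) = 0.07116.
[out] = 0.07116 × 124 = 8.823 mM.

8.82 mM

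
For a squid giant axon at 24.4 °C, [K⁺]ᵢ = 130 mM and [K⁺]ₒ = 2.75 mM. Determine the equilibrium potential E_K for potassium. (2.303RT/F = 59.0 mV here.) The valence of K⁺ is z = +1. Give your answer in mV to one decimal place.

E = (59.0/z) · log₁₀([K⁺]_out/[K⁺]_in) with z = +1.
= (59.0/1) · log₁₀(2.75/130) = 59.00 · log₁₀(0.02115)
= 59.00 · (-1.6746) = -98.80 mV

-98.8 mV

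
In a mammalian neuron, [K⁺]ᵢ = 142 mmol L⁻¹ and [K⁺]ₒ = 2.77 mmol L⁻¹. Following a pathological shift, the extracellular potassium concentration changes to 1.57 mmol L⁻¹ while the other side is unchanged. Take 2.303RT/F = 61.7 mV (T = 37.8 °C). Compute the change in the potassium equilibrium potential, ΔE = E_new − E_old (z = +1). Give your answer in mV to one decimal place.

E_old = (61.7/1)·log₁₀(2.77/142) = -105.50 mV
E_new = (61.7/1)·log₁₀(1.57/142) = -120.71 mV
ΔE = -120.71 − (-105.50) = -15.21 mV

-15.2 mV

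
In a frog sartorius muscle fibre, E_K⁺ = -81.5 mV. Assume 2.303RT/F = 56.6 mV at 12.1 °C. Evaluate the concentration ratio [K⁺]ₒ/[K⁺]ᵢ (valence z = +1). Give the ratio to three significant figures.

0.0363

log₁₀([out]/[in]) = E·z/(56.6) = -81.5 × 1 / 56.6 = -1.4399
[out]/[in] = 10^(-1.4399) = 0.03631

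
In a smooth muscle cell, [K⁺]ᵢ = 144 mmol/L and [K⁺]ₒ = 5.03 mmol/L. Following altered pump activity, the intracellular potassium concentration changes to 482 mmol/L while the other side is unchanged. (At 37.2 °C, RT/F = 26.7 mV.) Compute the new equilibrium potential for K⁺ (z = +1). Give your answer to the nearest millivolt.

-122 mV

After the shift: [K⁺]_out = 5.03, [K⁺]_in = 482 mmol/L.
E_new = (26.7/1)·ln(5.03/482) = 26.70 · (-4.5625) = -121.82 mV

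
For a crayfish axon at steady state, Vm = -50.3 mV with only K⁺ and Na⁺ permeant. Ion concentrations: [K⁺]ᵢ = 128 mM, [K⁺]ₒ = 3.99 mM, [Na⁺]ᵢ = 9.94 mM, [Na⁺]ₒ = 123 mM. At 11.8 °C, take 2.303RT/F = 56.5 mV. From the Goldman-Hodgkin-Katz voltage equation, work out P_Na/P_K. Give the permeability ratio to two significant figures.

Let α = P_Na/P_K. GHK: Vm = 56.5·log₁₀[(Kₒ + α·Naₒ)/(Kᵢ + α·Naᵢ)].
10^(Vm/56.5) = 10^(-50.3/56.5) = 0.12875
So 0.12875·(Kᵢ + α·Naᵢ) = Kₒ + α·Naₒ → α = (0.12875·128.0 − 3.99) / (123.0 − 0.12875·9.94)
α = (16.48 − 3.99) / (123.0 − 1.28) = 12.49/121.7 = 0.1026

0.10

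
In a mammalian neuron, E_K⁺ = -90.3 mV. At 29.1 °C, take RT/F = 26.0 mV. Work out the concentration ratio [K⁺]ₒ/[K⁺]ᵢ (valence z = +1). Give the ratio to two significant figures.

ln([out]/[in]) = E·z/(26.0) = -90.3 × 1 / 26.0 = -3.4731
[out]/[in] = e^(-3.4731) = 0.03102

0.031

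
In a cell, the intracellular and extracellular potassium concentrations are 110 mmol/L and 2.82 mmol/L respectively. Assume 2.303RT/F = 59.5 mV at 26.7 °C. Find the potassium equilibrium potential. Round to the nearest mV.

E = (59.5/z) · log₁₀([K⁺]_out/[K⁺]_in) with z = +1.
= (59.5/1) · log₁₀(2.82/110) = 59.50 · log₁₀(0.02564)
= 59.50 · (-1.5911) = -94.67 mV

-95 mV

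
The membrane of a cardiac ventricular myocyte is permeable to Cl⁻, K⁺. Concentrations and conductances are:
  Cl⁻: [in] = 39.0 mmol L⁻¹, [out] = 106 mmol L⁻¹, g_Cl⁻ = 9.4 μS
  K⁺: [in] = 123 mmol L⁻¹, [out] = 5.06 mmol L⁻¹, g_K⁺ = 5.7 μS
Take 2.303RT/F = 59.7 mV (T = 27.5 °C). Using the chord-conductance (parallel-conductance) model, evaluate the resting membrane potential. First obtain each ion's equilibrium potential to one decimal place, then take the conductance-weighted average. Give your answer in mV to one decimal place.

-47.3 mV

E_Cl⁻ = (59.7/-1)·log₁₀(106/39.0) = -25.9 mV
E_K⁺ = (59.7/1)·log₁₀(5.06/123) = -82.7 mV
Vm = (Σ gᵢEᵢ)/(Σ gᵢ) = (9.4·-25.9 + 5.7·-82.7) / (9.4 + 5.7)
= -714.85 / 15.1 = -47.34 mV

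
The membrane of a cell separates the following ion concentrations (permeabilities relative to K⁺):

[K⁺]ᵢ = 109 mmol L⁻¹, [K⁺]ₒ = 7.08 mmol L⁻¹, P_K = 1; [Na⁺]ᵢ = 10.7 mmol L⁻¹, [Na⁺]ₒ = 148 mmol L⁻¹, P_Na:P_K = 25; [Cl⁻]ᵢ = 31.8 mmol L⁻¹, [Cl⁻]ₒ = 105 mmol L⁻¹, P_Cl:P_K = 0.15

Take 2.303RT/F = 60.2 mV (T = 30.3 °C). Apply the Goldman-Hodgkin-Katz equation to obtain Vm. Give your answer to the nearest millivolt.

Vm = 60.2 · log₁₀[(Σ P·[cation]ₒ + Σ P·[anion]ᵢ) / (Σ P·[cation]ᵢ + Σ P·[anion]ₒ)]
Numerator = 1×7.08 + 25×148 + 0.15×31.8 = 3712
Denominator = 1×109 + 25×10.7 + 0.15×105 = 392.2
Vm = 60.2 · log₁₀(9.463) = 60.2 × (0.9760) = 58.76 mV

59 mV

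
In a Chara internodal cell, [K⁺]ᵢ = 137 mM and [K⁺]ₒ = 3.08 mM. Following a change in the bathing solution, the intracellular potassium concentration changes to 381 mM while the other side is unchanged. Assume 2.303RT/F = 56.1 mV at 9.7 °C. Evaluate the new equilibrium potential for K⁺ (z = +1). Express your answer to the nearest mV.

After the shift: [K⁺]_out = 3.08, [K⁺]_in = 381 mM.
E_new = (56.1/1)·log₁₀(3.08/381) = 56.10 · (-2.0924) = -117.38 mV

-117 mV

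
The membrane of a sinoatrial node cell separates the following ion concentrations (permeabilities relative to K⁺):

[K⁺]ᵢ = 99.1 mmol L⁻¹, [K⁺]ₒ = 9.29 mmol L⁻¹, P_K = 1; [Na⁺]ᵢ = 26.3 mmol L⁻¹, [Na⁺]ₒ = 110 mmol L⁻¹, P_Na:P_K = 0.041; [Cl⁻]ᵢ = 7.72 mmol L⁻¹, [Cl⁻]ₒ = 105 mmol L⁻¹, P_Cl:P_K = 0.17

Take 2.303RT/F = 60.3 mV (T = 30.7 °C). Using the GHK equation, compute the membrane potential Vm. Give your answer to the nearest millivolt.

Vm = 60.3 · log₁₀[(Σ P·[cation]ₒ + Σ P·[anion]ᵢ) / (Σ P·[cation]ᵢ + Σ P·[anion]ₒ)]
Numerator = 1×9.29 + 0.041×110 + 0.17×7.72 = 15.11
Denominator = 1×99.1 + 0.041×26.3 + 0.17×105 = 118
Vm = 60.3 · log₁₀(0.12804) = 60.3 × (-0.8927) = -53.83 mV

-54 mV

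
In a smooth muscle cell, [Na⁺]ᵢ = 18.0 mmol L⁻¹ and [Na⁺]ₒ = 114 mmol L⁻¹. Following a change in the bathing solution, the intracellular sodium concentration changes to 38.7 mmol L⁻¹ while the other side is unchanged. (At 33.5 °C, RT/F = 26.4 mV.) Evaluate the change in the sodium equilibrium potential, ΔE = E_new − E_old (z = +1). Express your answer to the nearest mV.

-20 mV

E_old = (26.4/1)·ln(114/18.0) = 48.73 mV
E_new = (26.4/1)·ln(114/38.7) = 28.52 mV
ΔE = 28.52 − (48.73) = -20.21 mV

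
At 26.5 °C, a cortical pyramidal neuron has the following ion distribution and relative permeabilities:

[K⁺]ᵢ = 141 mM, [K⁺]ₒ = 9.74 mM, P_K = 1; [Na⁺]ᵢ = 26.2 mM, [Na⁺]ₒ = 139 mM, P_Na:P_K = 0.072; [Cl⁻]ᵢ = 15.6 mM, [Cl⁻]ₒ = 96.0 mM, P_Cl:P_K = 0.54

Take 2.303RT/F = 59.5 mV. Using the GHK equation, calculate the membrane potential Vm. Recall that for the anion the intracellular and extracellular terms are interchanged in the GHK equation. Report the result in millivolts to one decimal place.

Vm = 59.5 · log₁₀[(Σ P·[cation]ₒ + Σ P·[anion]ᵢ) / (Σ P·[cation]ᵢ + Σ P·[anion]ₒ)]
Numerator = 1×9.74 + 0.072×139 + 0.54×15.6 = 28.17
Denominator = 1×141 + 0.072×26.2 + 0.54×96.0 = 194.7
Vm = 59.5 · log₁₀(0.14467) = 59.5 × (-0.8396) = -49.96 mV

-50.0 mV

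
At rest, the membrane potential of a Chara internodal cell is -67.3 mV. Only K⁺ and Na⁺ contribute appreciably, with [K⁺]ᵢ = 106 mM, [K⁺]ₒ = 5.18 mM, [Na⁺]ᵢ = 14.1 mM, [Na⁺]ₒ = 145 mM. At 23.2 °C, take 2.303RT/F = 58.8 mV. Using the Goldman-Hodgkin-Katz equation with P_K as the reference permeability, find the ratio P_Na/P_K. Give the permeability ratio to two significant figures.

Let α = P_Na/P_K. GHK: Vm = 58.8·log₁₀[(Kₒ + α·Naₒ)/(Kᵢ + α·Naᵢ)].
10^(Vm/58.8) = 10^(-67.3/58.8) = 0.071687
So 0.071687·(Kᵢ + α·Naᵢ) = Kₒ + α·Naₒ → α = (0.071687·106.0 − 5.18) / (145.0 − 0.071687·14.1)
α = (7.599 − 5.18) / (145.0 − 1.011) = 2.419/144 = 0.0168

0.017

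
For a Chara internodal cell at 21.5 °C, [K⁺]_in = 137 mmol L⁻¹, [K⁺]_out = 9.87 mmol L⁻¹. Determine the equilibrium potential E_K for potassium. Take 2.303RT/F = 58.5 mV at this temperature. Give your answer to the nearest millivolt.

-67 mV

E = (58.5/z) · log₁₀([K⁺]_out/[K⁺]_in) with z = +1.
= (58.5/1) · log₁₀(9.87/137) = 58.50 · log₁₀(0.07204)
= 58.50 · (-1.1424) = -66.83 mV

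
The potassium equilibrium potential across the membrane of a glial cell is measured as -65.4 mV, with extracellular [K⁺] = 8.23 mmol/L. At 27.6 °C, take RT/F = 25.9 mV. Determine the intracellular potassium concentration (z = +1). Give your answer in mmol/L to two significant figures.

100 mmol/L

Nernst: E = (25.9/1) · ln([out]/[in]), so ln([out]/[in]) = -65.4 × 1 / 25.9 = -2.5251.
[out]/[in] = e^(-2.5251) = 0.08005.
[in] = 8.23 / 0.08005 = 102.8 mmol/L.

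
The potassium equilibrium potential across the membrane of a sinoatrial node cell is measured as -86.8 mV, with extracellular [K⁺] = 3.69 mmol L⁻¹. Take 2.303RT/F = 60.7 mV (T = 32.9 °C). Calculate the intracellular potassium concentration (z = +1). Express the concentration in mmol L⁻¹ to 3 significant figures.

99.3 mmol L⁻¹

Nernst: E = (60.7/1) · log₁₀([out]/[in]), so log₁₀([out]/[in]) = -86.8 × 1 / 60.7 = -1.4300.
[out]/[in] = 10^(-1.4300) = 0.03715.
[in] = 3.69 / 0.03715 = 99.31 mmol L⁻¹.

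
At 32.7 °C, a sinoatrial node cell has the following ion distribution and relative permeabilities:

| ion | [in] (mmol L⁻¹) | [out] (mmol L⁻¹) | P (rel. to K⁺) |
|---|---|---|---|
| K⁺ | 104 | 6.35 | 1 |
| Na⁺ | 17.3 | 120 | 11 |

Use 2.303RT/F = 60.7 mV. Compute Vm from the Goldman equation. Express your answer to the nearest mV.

40 mV

Vm = 60.7 · log₁₀[(Σ P·[cation]ₒ + Σ P·[anion]ᵢ) / (Σ P·[cation]ᵢ + Σ P·[anion]ₒ)]
Numerator = 1×6.35 + 11×120 = 1326
Denominator = 1×104 + 11×17.3 = 294.3
Vm = 60.7 · log₁₀(4.5068) = 60.7 × (0.6539) = 39.69 mV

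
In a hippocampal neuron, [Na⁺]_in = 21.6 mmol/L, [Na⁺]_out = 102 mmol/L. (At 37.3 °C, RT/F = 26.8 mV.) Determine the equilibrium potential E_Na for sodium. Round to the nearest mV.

E = (26.8/z) · ln([Na⁺]_out/[Na⁺]_in) with z = +1.
= (26.8/1) · ln(102/21.6) = 26.80 · ln(4.722)
= 26.80 · (1.5523) = 41.60 mV

42 mV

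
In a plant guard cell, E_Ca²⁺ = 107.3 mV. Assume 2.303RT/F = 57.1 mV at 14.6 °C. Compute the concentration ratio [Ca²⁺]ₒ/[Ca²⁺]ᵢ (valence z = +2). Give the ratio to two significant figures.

5700

log₁₀([out]/[in]) = E·z/(57.1) = 107.3 × 2 / 57.1 = 3.7583
[out]/[in] = 10^(3.7583) = 5732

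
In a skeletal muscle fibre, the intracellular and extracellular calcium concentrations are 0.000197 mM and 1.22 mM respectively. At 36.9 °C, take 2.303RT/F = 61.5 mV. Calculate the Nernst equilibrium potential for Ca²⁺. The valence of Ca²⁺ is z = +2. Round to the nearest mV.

117 mV

E = (61.5/z) · log₁₀([Ca²⁺]_out/[Ca²⁺]_in) with z = +2.
= (61.5/2) · log₁₀(1.22/0.000197) = 30.75 · log₁₀(6193)
= 30.75 · (3.7919) = 116.60 mV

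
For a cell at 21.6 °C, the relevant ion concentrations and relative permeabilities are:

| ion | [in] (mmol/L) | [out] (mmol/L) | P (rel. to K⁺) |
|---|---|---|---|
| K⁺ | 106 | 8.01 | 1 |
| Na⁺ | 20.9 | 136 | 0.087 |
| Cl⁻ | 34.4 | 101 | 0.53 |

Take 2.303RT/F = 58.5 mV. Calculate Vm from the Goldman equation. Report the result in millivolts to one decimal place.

-36.7 mV

Vm = 58.5 · log₁₀[(Σ P·[cation]ₒ + Σ P·[anion]ᵢ) / (Σ P·[cation]ᵢ + Σ P·[anion]ₒ)]
Numerator = 1×8.01 + 0.087×136 + 0.53×34.4 = 38.07
Denominator = 1×106 + 0.087×20.9 + 0.53×101 = 161.3
Vm = 58.5 · log₁₀(0.23597) = 58.5 × (-0.6271) = -36.69 mV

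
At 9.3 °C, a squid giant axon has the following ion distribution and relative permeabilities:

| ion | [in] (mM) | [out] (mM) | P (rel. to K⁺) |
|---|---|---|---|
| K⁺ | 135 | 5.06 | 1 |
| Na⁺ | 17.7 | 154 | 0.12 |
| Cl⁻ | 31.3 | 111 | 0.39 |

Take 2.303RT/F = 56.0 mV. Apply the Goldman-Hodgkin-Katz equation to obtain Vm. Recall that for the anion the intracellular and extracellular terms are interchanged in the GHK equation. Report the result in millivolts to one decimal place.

Vm = 56.0 · log₁₀[(Σ P·[cation]ₒ + Σ P·[anion]ᵢ) / (Σ P·[cation]ᵢ + Σ P·[anion]ₒ)]
Numerator = 1×5.06 + 0.12×154 + 0.39×31.3 = 35.75
Denominator = 1×135 + 0.12×17.7 + 0.39×111 = 180.4
Vm = 56.0 · log₁₀(0.19814) = 56.0 × (-0.7030) = -39.37 mV

-39.4 mV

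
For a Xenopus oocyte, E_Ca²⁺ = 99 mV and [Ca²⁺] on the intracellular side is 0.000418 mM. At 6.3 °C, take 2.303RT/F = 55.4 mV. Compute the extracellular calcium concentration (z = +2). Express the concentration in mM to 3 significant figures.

Nernst: E = (55.4/2) · log₁₀([out]/[in]), so log₁₀([out]/[in]) = 99.0 × 2 / 55.4 = 3.5740.
[out]/[in] = 10^(3.5740) = 3750.
[out] = 3750 × 0.000418 = 1.567 mM.

1.57 mM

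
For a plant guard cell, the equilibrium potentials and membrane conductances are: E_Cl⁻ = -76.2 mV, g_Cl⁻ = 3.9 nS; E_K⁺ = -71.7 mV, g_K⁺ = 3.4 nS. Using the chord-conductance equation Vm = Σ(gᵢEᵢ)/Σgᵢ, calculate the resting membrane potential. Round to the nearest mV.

Σ gᵢEᵢ = 3.9·(-76.2) + 3.4·(-71.7) = -540.96
Σ gᵢ = 3.9 + 3.4 = 7.3
Vm = -540.96 / 7.3 = -74.10 mV

-74 mV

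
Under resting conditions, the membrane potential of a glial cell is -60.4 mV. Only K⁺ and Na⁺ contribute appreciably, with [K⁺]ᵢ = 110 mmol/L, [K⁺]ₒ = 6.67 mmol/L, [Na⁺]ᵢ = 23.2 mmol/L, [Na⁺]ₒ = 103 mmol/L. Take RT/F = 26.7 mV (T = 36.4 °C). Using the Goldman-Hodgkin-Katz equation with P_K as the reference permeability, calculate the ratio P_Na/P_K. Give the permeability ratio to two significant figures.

0.048

Let α = P_Na/P_K. GHK: Vm = 26.7·ln[(Kₒ + α·Naₒ)/(Kᵢ + α·Naᵢ)].
e^(Vm/26.7) = e^(-60.4/26.7) = 0.10412
So 0.10412·(Kᵢ + α·Naᵢ) = Kₒ + α·Naₒ → α = (0.10412·110.0 − 6.67) / (103.0 − 0.10412·23.2)
α = (11.45 − 6.67) / (103.0 − 2.416) = 4.784/100.6 = 0.04756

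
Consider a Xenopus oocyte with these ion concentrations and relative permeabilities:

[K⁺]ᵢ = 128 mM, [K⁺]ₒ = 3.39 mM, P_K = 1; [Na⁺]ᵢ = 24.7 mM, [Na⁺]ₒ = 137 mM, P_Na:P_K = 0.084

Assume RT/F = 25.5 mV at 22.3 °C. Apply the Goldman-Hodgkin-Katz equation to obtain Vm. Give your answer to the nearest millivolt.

Vm = 25.5 · ln[(Σ P·[cation]ₒ + Σ P·[anion]ᵢ) / (Σ P·[cation]ᵢ + Σ P·[anion]ₒ)]
Numerator = 1×3.39 + 0.084×137 = 14.9
Denominator = 1×128 + 0.084×24.7 = 130.1
Vm = 25.5 · ln(0.11453) = 25.5 × (-2.1669) = -55.26 mV

-55 mV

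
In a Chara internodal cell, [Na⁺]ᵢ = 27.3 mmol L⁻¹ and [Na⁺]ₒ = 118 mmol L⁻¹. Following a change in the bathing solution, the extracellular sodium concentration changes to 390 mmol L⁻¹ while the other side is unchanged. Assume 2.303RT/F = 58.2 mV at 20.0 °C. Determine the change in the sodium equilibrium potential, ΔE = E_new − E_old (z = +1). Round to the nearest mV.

30 mV

E_old = (58.2/1)·log₁₀(118/27.3) = 37.00 mV
E_new = (58.2/1)·log₁₀(390/27.3) = 67.22 mV
ΔE = 67.22 − (37.00) = 30.22 mV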